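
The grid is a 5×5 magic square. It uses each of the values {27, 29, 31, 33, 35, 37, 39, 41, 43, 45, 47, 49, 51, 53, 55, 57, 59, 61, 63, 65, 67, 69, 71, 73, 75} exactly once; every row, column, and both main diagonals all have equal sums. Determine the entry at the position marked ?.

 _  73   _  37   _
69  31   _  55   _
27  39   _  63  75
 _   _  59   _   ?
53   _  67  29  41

33

The 25 entries sum to 1275, so each line sums to 1275/5 = 255.
Row 3 needs 255; the known cells sum to 204, so (3,3) = 51.
From row 5, 255 − (53 + 67 + 29 + 41) gives (5,2) = 65.
Column 2: 73 + 31 + 39 + 65 + ? = 255, so (4,2) = 47.
Using column 4: 37 + 55 + 63 + 29 + ? → (4,4) = 255 − 184 = 71.
Main diagonal: 31 + 51 + 71 + 41 + ? = 255, so (1,1) = 61.
Anti-diagonal must total 255; the given cells sum to 206, so (1,5) = 49.
Row 1 must total 255; the given cells sum to 220, so (1,3) = 35.
Column 1 needs 255; the known cells sum to 210, so (4,1) = 45.
Column 3: 35 + 51 + 59 + 67 + ? = 255, so (2,3) = 43.
Row 2 needs 255; the known cells sum to 198, so (2,5) = 57.
Row 4 must total 255; the given cells sum to 222, so (4,5) = 33.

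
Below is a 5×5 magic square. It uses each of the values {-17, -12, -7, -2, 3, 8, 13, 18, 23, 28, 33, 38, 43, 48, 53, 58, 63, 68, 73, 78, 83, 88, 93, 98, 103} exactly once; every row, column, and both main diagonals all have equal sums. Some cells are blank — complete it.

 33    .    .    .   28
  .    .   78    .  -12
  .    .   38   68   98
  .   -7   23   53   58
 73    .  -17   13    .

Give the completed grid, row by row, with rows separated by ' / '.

The 25 entries sum to 1075, so each line sums to 1075/5 = 215.
Row 4 needs 215; the known cells sum to 127, so (4,1) = 88.
Column 3 must total 215; the given cells sum to 122, so (1,3) = 93.
The remaining cell in column 5 is (5,5) = 215 − 172 = 43.
The remaining cell in main diagonal is (2,2) = 215 − 167 = 48.
From anti-diagonal, 215 − (28 + 38 + (-7) + 73) gives (2,4) = 83.
Row 2: 48 + 78 + 83 + (-12) + ? = 215, so (2,1) = 18.
Row 5 must total 215; the given cells sum to 112, so (5,2) = 103.
The remaining cell in column 1 is (3,1) = 215 − 212 = 3.
Column 4 needs 215; the known cells sum to 217, so (1,4) = -2.
From row 1, 215 − (33 + 93 + (-2) + 28) gives (1,2) = 63.
Row 3: 3 + 38 + 68 + 98 + ? = 215, so (3,2) = 8.

33 63 93 -2 28 / 18 48 78 83 -12 / 3 8 38 68 98 / 88 -7 23 53 58 / 73 103 -17 13 43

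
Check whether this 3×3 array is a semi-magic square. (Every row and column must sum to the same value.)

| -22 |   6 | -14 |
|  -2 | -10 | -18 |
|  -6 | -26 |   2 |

Row 1: -22 + 6 + (-14) = -30.
Row 2: -2 + (-10) + (-18) = -30.
Row 3: -6 + (-26) + 2 = -30.
Column 1: -22 + (-2) + (-6) = -30.
Column 2: 6 + (-10) + (-26) = -30.
Column 3: -14 + (-18) + 2 = -30.
All lines sum to -30.

Yes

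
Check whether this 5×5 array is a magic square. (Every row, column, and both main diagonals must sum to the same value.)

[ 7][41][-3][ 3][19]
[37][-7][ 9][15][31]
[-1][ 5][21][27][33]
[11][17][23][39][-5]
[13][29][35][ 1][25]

Row 1: 7 + 41 + (-3) + 3 + 19 = 67.
Row 2: 37 + (-7) + 9 + 15 + 31 = 85.
Row 3: -1 + 5 + 21 + 27 + 33 = 85.
Row 4: 11 + 17 + 23 + 39 + (-5) = 85.
Row 5: 13 + 29 + 35 + 1 + 25 = 103.
Column 1: 7 + 37 + (-1) + 11 + 13 = 67.
Column 2: 41 + (-7) + 5 + 17 + 29 = 85.
Column 3: -3 + 9 + 21 + 23 + 35 = 85.
Column 4: 3 + 15 + 27 + 39 + 1 = 85.
Column 5: 19 + 31 + 33 + (-5) + 25 = 103.
Main diagonal: 7 + (-7) + 21 + 39 + 25 = 85.
Anti-diagonal: 19 + 15 + 21 + 17 + 13 = 85.

No — row 2 sums to 85 but column 5 sums to 103.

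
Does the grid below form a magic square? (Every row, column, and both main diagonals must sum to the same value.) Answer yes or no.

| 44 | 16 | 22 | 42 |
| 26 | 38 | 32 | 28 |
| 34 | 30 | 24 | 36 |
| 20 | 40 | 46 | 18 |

Yes

Row 1: 44 + 16 + 22 + 42 = 124.
Row 2: 26 + 38 + 32 + 28 = 124.
Row 3: 34 + 30 + 24 + 36 = 124.
Row 4: 20 + 40 + 46 + 18 = 124.
Column 1: 44 + 26 + 34 + 20 = 124.
Column 2: 16 + 38 + 30 + 40 = 124.
Column 3: 22 + 32 + 24 + 46 = 124.
Column 4: 42 + 28 + 36 + 18 = 124.
Main diagonal: 44 + 38 + 24 + 18 = 124.
Anti-diagonal: 42 + 32 + 30 + 20 = 124.
All lines sum to 124.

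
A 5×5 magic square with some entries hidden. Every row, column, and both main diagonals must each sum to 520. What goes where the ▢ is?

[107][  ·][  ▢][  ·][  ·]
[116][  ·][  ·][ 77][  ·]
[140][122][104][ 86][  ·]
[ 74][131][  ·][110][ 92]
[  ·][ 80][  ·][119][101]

Row 3 must total 520; the given cells sum to 452, so (3,5) = 68.
Row 4 must total 520; the given cells sum to 407, so (4,3) = 113.
From column 1, 520 − (107 + 116 + 140 + 74) gives (5,1) = 83.
Using column 4: 77 + 86 + 110 + 119 + ? → (1,4) = 520 − 392 = 128.
Using main diagonal: 107 + 104 + 110 + 101 + ? → (2,2) = 520 − 422 = 98.
Anti-diagonal needs 520; the known cells sum to 395, so (1,5) = 125.
Using row 5: 83 + 80 + 119 + 101 + ? → (5,3) = 520 − 383 = 137.
The remaining cell in column 2 is (1,2) = 520 − 431 = 89.
From column 5, 520 − (125 + 68 + 92 + 101) gives (2,5) = 134.
From row 1, 520 − (107 + 89 + 128 + 125) gives (1,3) = 71.

71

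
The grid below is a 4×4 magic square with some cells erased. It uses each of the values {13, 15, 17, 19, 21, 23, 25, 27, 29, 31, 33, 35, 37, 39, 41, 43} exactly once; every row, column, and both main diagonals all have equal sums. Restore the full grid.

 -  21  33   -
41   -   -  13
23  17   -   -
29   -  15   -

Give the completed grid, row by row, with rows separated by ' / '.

19 21 33 39 / 41 31 27 13 / 23 17 37 35 / 29 43 15 25

The 16 entries sum to 448, so each line sums to 448/4 = 112.
The remaining cell in column 1 is (1,1) = 112 − 93 = 19.
Row 1 needs 112; the known cells sum to 73, so (1,4) = 39.
The remaining cell in anti-diagonal is (2,3) = 112 − 85 = 27.
Row 2 needs 112; the known cells sum to 81, so (2,2) = 31.
The remaining cell in column 2 is (4,2) = 112 − 69 = 43.
Column 3 needs 112; the known cells sum to 75, so (3,3) = 37.
The remaining cell in main diagonal is (4,4) = 112 − 87 = 25.
Row 3 needs 112; the known cells sum to 77, so (3,4) = 35.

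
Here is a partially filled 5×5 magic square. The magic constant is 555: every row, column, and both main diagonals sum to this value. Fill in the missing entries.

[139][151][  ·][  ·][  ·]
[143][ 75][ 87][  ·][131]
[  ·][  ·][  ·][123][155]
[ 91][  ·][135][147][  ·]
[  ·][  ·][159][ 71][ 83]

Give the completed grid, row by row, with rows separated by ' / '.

139 151 63 95 107 / 143 75 87 119 131 / 67 99 111 123 155 / 91 103 135 147 79 / 115 127 159 71 83

Row 2 must total 555; the given cells sum to 436, so (2,4) = 119.
Using column 4: 119 + 123 + 147 + 71 + ? → (1,4) = 555 − 460 = 95.
The remaining cell in main diagonal is (3,3) = 555 − 444 = 111.
Column 3: 87 + 111 + 135 + 159 + ? = 555, so (1,3) = 63.
Row 1 needs 555; the known cells sum to 448, so (1,5) = 107.
Column 5 must total 555; the given cells sum to 476, so (4,5) = 79.
Row 4: 91 + 135 + 147 + 79 + ? = 555, so (4,2) = 103.
Anti-diagonal: 107 + 119 + 111 + 103 + ? = 555, so (5,1) = 115.
From row 5, 555 − (115 + 159 + 71 + 83) gives (5,2) = 127.
Column 1 must total 555; the given cells sum to 488, so (3,1) = 67.
From column 2, 555 − (151 + 75 + 103 + 127) gives (3,2) = 99.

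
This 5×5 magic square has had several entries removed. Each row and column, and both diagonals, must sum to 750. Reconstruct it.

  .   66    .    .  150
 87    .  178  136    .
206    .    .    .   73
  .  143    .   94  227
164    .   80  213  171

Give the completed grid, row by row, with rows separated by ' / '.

108 66 234 192 150 / 87 220 178 136 129 / 206 199 157 115 73 / 185 143 101 94 227 / 164 122 80 213 171

Row 5 needs 750; the known cells sum to 628, so (5,2) = 122.
Using column 5: 150 + 73 + 227 + 171 + ? → (2,5) = 750 − 621 = 129.
Anti-diagonal needs 750; the known cells sum to 593, so (3,3) = 157.
Row 2: 87 + 178 + 136 + 129 + ? = 750, so (2,2) = 220.
The remaining cell in column 2 is (3,2) = 750 − 551 = 199.
The remaining cell in main diagonal is (1,1) = 750 − 642 = 108.
Using row 3: 206 + 199 + 157 + 73 + ? → (3,4) = 750 − 635 = 115.
Column 1 must total 750; the given cells sum to 565, so (4,1) = 185.
The remaining cell in column 4 is (1,4) = 750 − 558 = 192.
The remaining cell in row 1 is (1,3) = 750 − 516 = 234.
The remaining cell in row 4 is (4,3) = 750 − 649 = 101.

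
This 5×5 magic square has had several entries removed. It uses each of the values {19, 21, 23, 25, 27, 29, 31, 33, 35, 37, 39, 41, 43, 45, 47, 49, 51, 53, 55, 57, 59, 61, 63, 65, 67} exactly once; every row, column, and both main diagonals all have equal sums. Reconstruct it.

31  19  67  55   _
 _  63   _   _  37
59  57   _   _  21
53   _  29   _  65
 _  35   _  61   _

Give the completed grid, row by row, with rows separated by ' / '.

The 25 entries sum to 1075, so each line sums to 1075/5 = 215.
Using row 1: 31 + 19 + 67 + 55 + ? → (1,5) = 215 − 172 = 43.
Column 2 must total 215; the given cells sum to 174, so (4,2) = 41.
Column 5: 43 + 37 + 21 + 65 + ? = 215, so (5,5) = 49.
The remaining cell in row 4 is (4,4) = 215 − 188 = 27.
Main diagonal: 31 + 63 + 27 + 49 + ? = 215, so (3,3) = 45.
From row 3, 215 − (59 + 57 + 45 + 21) gives (3,4) = 33.
The remaining cell in column 4 is (2,4) = 215 − 176 = 39.
Anti-diagonal: 43 + 39 + 45 + 41 + ? = 215, so (5,1) = 47.
Row 5: 47 + 35 + 61 + 49 + ? = 215, so (5,3) = 23.
Column 1: 31 + 59 + 53 + 47 + ? = 215, so (2,1) = 25.
Using column 3: 67 + 45 + 29 + 23 + ? → (2,3) = 215 − 164 = 51.

31 19 67 55 43 / 25 63 51 39 37 / 59 57 45 33 21 / 53 41 29 27 65 / 47 35 23 61 49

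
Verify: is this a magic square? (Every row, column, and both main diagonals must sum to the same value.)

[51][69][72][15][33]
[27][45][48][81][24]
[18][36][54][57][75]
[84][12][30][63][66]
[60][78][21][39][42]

Row 1: 51 + 69 + 72 + 15 + 33 = 240.
Row 2: 27 + 45 + 48 + 81 + 24 = 225.
Row 3: 18 + 36 + 54 + 57 + 75 = 240.
Row 4: 84 + 12 + 30 + 63 + 66 = 255.
Row 5: 60 + 78 + 21 + 39 + 42 = 240.
Column 1: 51 + 27 + 18 + 84 + 60 = 240.
Column 2: 69 + 45 + 36 + 12 + 78 = 240.
Column 3: 72 + 48 + 54 + 30 + 21 = 225.
Column 4: 15 + 81 + 57 + 63 + 39 = 255.
Column 5: 33 + 24 + 75 + 66 + 42 = 240.
Main diagonal: 51 + 45 + 54 + 63 + 42 = 255.
Anti-diagonal: 33 + 81 + 54 + 12 + 60 = 240.

No — row 2 sums to 225 but row 1 sums to 240.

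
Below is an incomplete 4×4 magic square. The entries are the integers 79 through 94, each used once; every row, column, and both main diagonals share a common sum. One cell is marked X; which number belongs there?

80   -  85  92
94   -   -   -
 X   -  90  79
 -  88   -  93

91

The entries are 79 through 94, which sum to 1384, so each line sums to 1384/4 = 346.
Row 1 needs 346; the known cells sum to 257, so (1,2) = 89.
Column 4 must total 346; the given cells sum to 264, so (2,4) = 82.
Using main diagonal: 80 + 90 + 93 + ? → (2,2) = 346 − 263 = 83.
Row 2 must total 346; the given cells sum to 259, so (2,3) = 87.
Using column 2: 89 + 83 + 88 + ? → (3,2) = 346 − 260 = 86.
Column 3 must total 346; the given cells sum to 262, so (4,3) = 84.
Anti-diagonal needs 346; the known cells sum to 265, so (4,1) = 81.
From row 3, 346 − (86 + 90 + 79) gives (3,1) = 91.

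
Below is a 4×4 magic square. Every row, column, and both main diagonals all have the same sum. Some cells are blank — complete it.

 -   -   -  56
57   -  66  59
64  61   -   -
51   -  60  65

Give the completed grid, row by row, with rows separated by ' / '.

62 63 53 56 / 57 52 66 59 / 64 61 55 54 / 51 58 60 65

Anti-diagonal is already complete: 56 + 66 + 61 + 51 = 234, so that is the magic constant.
Row 2 must total 234; the given cells sum to 182, so (2,2) = 52.
The remaining cell in row 4 is (4,2) = 234 − 176 = 58.
Column 1 needs 234; the known cells sum to 172, so (1,1) = 62.
Using column 2: 52 + 61 + 58 + ? → (1,2) = 234 − 171 = 63.
From column 4, 234 − (56 + 59 + 65) gives (3,4) = 54.
From main diagonal, 234 − (62 + 52 + 65) gives (3,3) = 55.
The remaining cell in row 1 is (1,3) = 234 − 181 = 53.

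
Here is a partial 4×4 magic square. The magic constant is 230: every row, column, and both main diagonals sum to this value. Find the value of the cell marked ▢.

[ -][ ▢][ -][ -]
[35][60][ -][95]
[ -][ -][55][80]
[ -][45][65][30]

50

From row 2, 230 − (35 + 60 + 95) gives (2,3) = 40.
Row 4 must total 230; the given cells sum to 140, so (4,1) = 90.
Using column 3: 40 + 55 + 65 + ? → (1,3) = 230 − 160 = 70.
From column 4, 230 − (95 + 80 + 30) gives (1,4) = 25.
From main diagonal, 230 − (60 + 55 + 30) gives (1,1) = 85.
Anti-diagonal needs 230; the known cells sum to 155, so (3,2) = 75.
Row 1: 85 + 70 + 25 + ? = 230, so (1,2) = 50.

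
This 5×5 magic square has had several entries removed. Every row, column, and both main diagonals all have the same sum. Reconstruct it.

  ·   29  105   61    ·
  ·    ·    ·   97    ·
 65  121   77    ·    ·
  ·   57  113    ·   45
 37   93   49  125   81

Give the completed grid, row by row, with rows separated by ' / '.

73 29 105 61 117 / 109 85 41 97 53 / 65 121 77 33 89 / 101 57 113 69 45 / 37 93 49 125 81

Row 5 is already complete: 37 + 93 + 49 + 125 + 81 = 385, so that is the magic constant.
Column 2 needs 385; the known cells sum to 300, so (2,2) = 85.
From column 3, 385 − (105 + 77 + 113 + 49) gives (2,3) = 41.
Anti-diagonal needs 385; the known cells sum to 268, so (1,5) = 117.
From row 1, 385 − (29 + 105 + 61 + 117) gives (1,1) = 73.
Main diagonal needs 385; the known cells sum to 316, so (4,4) = 69.
Using row 4: 57 + 113 + 69 + 45 + ? → (4,1) = 385 − 284 = 101.
Column 1: 73 + 65 + 101 + 37 + ? = 385, so (2,1) = 109.
Column 4 must total 385; the given cells sum to 352, so (3,4) = 33.
The remaining cell in row 2 is (2,5) = 385 − 332 = 53.
Using row 3: 65 + 121 + 77 + 33 + ? → (3,5) = 385 − 296 = 89.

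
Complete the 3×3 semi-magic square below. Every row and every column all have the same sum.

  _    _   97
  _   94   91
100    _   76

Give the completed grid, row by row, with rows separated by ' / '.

85 82 97 / 79 94 91 / 100 88 76

Column 3 is already complete: 97 + 91 + 76 = 264, so that is the magic constant.
Row 2 needs 264; the known cells sum to 185, so (2,1) = 79.
From row 3, 264 − (100 + 76) gives (3,2) = 88.
The remaining cell in column 1 is (1,1) = 264 − 179 = 85.
Column 2: 94 + 88 + ? = 264, so (1,2) = 82.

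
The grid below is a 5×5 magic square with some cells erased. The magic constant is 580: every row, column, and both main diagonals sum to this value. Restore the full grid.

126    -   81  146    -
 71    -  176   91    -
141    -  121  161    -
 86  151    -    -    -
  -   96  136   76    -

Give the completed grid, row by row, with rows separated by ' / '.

126 166 81 146 61 / 71 111 176 91 131 / 141 56 121 161 101 / 86 151 66 106 171 / 156 96 136 76 116

Column 1 must total 580; the given cells sum to 424, so (5,1) = 156.
Using column 3: 81 + 176 + 121 + 136 + ? → (4,3) = 580 − 514 = 66.
Column 4 must total 580; the given cells sum to 474, so (4,4) = 106.
Anti-diagonal: 91 + 121 + 151 + 156 + ? = 580, so (1,5) = 61.
Row 1: 126 + 81 + 146 + 61 + ? = 580, so (1,2) = 166.
Using row 4: 86 + 151 + 66 + 106 + ? → (4,5) = 580 − 409 = 171.
Using row 5: 156 + 96 + 136 + 76 + ? → (5,5) = 580 − 464 = 116.
The remaining cell in main diagonal is (2,2) = 580 − 469 = 111.
Row 2: 71 + 111 + 176 + 91 + ? = 580, so (2,5) = 131.
Column 2 must total 580; the given cells sum to 524, so (3,2) = 56.
The remaining cell in column 5 is (3,5) = 580 − 479 = 101.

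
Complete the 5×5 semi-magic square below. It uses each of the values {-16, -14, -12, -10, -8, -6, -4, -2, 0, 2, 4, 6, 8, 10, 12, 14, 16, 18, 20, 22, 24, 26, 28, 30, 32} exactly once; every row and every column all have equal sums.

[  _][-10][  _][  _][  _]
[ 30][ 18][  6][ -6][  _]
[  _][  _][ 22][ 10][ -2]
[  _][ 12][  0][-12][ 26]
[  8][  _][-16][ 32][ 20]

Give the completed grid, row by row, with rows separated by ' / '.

The 25 entries sum to 200, so each line sums to 200/5 = 40.
From row 2, 40 − (30 + 18 + 6 + (-6)) gives (2,5) = -8.
Row 4 needs 40; the known cells sum to 26, so (4,1) = 14.
The remaining cell in row 5 is (5,2) = 40 − 44 = -4.
Column 2 needs 40; the known cells sum to 16, so (3,2) = 24.
From column 3, 40 − (6 + 22 + 0 + (-16)) gives (1,3) = 28.
From column 4, 40 − (-6 + 10 + (-12) + 32) gives (1,4) = 16.
Using column 5: -8 + (-2) + 26 + 20 + ? → (1,5) = 40 − 36 = 4.
Row 1 must total 40; the given cells sum to 38, so (1,1) = 2.
Row 3 must total 40; the given cells sum to 54, so (3,1) = -14.

2 -10 28 16 4 / 30 18 6 -6 -8 / -14 24 22 10 -2 / 14 12 0 -12 26 / 8 -4 -16 32 20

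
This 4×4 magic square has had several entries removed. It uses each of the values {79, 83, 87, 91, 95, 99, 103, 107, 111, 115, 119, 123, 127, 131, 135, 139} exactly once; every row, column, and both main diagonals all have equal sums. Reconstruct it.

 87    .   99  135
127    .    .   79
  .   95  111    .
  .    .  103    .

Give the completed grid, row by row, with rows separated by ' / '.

87 115 99 135 / 127 107 123 79 / 139 95 111 91 / 83 119 103 131

The 16 entries sum to 1744, so each line sums to 1744/4 = 436.
From row 1, 436 − (87 + 99 + 135) gives (1,2) = 115.
Using column 3: 99 + 111 + 103 + ? → (2,3) = 436 − 313 = 123.
The remaining cell in anti-diagonal is (4,1) = 436 − 353 = 83.
From row 2, 436 − (127 + 123 + 79) gives (2,2) = 107.
The remaining cell in column 1 is (3,1) = 436 − 297 = 139.
Column 2 must total 436; the given cells sum to 317, so (4,2) = 119.
Main diagonal must total 436; the given cells sum to 305, so (4,4) = 131.
Row 3 needs 436; the known cells sum to 345, so (3,4) = 91.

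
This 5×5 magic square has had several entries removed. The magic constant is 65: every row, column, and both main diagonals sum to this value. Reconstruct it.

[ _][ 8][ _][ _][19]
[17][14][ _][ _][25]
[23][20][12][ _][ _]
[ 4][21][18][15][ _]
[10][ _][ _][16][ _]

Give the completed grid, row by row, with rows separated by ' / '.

Using row 4: 4 + 21 + 18 + 15 + ? → (4,5) = 65 − 58 = 7.
Column 1 must total 65; the given cells sum to 54, so (1,1) = 11.
Column 2 needs 65; the known cells sum to 63, so (5,2) = 2.
The remaining cell in main diagonal is (5,5) = 65 − 52 = 13.
Anti-diagonal: 19 + 12 + 21 + 10 + ? = 65, so (2,4) = 3.
The remaining cell in row 2 is (2,3) = 65 − 59 = 6.
Row 5 needs 65; the known cells sum to 41, so (5,3) = 24.
Column 3 must total 65; the given cells sum to 60, so (1,3) = 5.
Column 5 must total 65; the given cells sum to 64, so (3,5) = 1.
From row 1, 65 − (11 + 8 + 5 + 19) gives (1,4) = 22.
Row 3 needs 65; the known cells sum to 56, so (3,4) = 9.

11 8 5 22 19 / 17 14 6 3 25 / 23 20 12 9 1 / 4 21 18 15 7 / 10 2 24 16 13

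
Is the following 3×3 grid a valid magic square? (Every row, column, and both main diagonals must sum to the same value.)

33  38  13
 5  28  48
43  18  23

Row 1: 33 + 38 + 13 = 84.
Row 2: 5 + 28 + 48 = 81.
Row 3: 43 + 18 + 23 = 84.
Column 1: 33 + 5 + 43 = 81.
Column 2: 38 + 28 + 18 = 84.
Column 3: 13 + 48 + 23 = 84.
Main diagonal: 33 + 28 + 23 = 84.
Anti-diagonal: 13 + 28 + 43 = 84.

No — row 2 sums to 81 but anti-diagonal sums to 84.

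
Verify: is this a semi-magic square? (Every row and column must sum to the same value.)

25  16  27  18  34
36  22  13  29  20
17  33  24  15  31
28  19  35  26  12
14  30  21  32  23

Row 1: 25 + 16 + 27 + 18 + 34 = 120.
Row 2: 36 + 22 + 13 + 29 + 20 = 120.
Row 3: 17 + 33 + 24 + 15 + 31 = 120.
Row 4: 28 + 19 + 35 + 26 + 12 = 120.
Row 5: 14 + 30 + 21 + 32 + 23 = 120.
Column 1: 25 + 36 + 17 + 28 + 14 = 120.
Column 2: 16 + 22 + 33 + 19 + 30 = 120.
Column 3: 27 + 13 + 24 + 35 + 21 = 120.
Column 4: 18 + 29 + 15 + 26 + 32 = 120.
Column 5: 34 + 20 + 31 + 12 + 23 = 120.
All lines sum to 120.

Yes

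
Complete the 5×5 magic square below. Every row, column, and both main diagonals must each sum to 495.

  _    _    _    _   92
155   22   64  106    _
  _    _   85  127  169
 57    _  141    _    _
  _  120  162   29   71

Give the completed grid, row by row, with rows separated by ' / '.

Row 2 must total 495; the given cells sum to 347, so (2,5) = 148.
The remaining cell in row 5 is (5,1) = 495 − 382 = 113.
Using column 3: 64 + 85 + 141 + 162 + ? → (1,3) = 495 − 452 = 43.
Column 5 needs 495; the known cells sum to 480, so (4,5) = 15.
The remaining cell in anti-diagonal is (4,2) = 495 − 396 = 99.
Row 4 needs 495; the known cells sum to 312, so (4,4) = 183.
From column 4, 495 − (106 + 127 + 183 + 29) gives (1,4) = 50.
From main diagonal, 495 − (22 + 85 + 183 + 71) gives (1,1) = 134.
Row 1 needs 495; the known cells sum to 319, so (1,2) = 176.
Column 1 must total 495; the given cells sum to 459, so (3,1) = 36.
Using column 2: 176 + 22 + 99 + 120 + ? → (3,2) = 495 − 417 = 78.

134 176 43 50 92 / 155 22 64 106 148 / 36 78 85 127 169 / 57 99 141 183 15 / 113 120 162 29 71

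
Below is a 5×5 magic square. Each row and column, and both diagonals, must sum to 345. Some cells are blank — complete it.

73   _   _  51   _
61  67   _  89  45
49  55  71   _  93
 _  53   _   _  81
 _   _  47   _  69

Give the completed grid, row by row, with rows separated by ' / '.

Row 2: 61 + 67 + 89 + 45 + ? = 345, so (2,3) = 83.
Using row 3: 49 + 55 + 71 + 93 + ? → (3,4) = 345 − 268 = 77.
Column 5: 45 + 93 + 81 + 69 + ? = 345, so (1,5) = 57.
Main diagonal: 73 + 67 + 71 + 69 + ? = 345, so (4,4) = 65.
The remaining cell in anti-diagonal is (5,1) = 345 − 270 = 75.
Column 1 must total 345; the given cells sum to 258, so (4,1) = 87.
Column 4 must total 345; the given cells sum to 282, so (5,4) = 63.
Using row 4: 87 + 53 + 65 + 81 + ? → (4,3) = 345 − 286 = 59.
The remaining cell in row 5 is (5,2) = 345 − 254 = 91.
The remaining cell in column 2 is (1,2) = 345 − 266 = 79.
Column 3: 83 + 71 + 59 + 47 + ? = 345, so (1,3) = 85.

73 79 85 51 57 / 61 67 83 89 45 / 49 55 71 77 93 / 87 53 59 65 81 / 75 91 47 63 69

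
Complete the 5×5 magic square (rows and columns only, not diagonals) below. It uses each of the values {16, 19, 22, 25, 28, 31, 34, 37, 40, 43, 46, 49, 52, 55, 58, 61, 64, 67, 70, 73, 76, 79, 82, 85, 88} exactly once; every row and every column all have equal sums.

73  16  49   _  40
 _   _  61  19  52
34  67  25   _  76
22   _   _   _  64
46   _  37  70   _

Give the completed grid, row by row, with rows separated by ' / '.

73 16 49 82 40 / 85 43 61 19 52 / 34 67 25 58 76 / 22 55 88 31 64 / 46 79 37 70 28

The 25 entries sum to 1300, so each line sums to 1300/5 = 260.
Using row 1: 73 + 16 + 49 + 40 + ? → (1,4) = 260 − 178 = 82.
The remaining cell in row 3 is (3,4) = 260 − 202 = 58.
Column 1: 73 + 34 + 22 + 46 + ? = 260, so (2,1) = 85.
Column 3 must total 260; the given cells sum to 172, so (4,3) = 88.
From column 4, 260 − (82 + 19 + 58 + 70) gives (4,4) = 31.
Column 5 needs 260; the known cells sum to 232, so (5,5) = 28.
Row 2 must total 260; the given cells sum to 217, so (2,2) = 43.
The remaining cell in row 4 is (4,2) = 260 − 205 = 55.
Row 5 must total 260; the given cells sum to 181, so (5,2) = 79.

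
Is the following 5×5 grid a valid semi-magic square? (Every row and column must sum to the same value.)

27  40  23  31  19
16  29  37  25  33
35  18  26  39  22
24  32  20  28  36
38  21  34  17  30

Yes

Row 1: 27 + 40 + 23 + 31 + 19 = 140.
Row 2: 16 + 29 + 37 + 25 + 33 = 140.
Row 3: 35 + 18 + 26 + 39 + 22 = 140.
Row 4: 24 + 32 + 20 + 28 + 36 = 140.
Row 5: 38 + 21 + 34 + 17 + 30 = 140.
Column 1: 27 + 16 + 35 + 24 + 38 = 140.
Column 2: 40 + 29 + 18 + 32 + 21 = 140.
Column 3: 23 + 37 + 26 + 20 + 34 = 140.
Column 4: 31 + 25 + 39 + 28 + 17 = 140.
Column 5: 19 + 33 + 22 + 36 + 30 = 140.
All lines sum to 140.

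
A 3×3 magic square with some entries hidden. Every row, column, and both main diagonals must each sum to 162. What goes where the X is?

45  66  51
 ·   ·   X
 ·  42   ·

48

From column 2, 162 − (66 + 42) gives (2,2) = 54.
Main diagonal must total 162; the given cells sum to 99, so (3,3) = 63.
Anti-diagonal must total 162; the given cells sum to 105, so (3,1) = 57.
Column 1 must total 162; the given cells sum to 102, so (2,1) = 60.
The remaining cell in column 3 is (2,3) = 162 − 114 = 48.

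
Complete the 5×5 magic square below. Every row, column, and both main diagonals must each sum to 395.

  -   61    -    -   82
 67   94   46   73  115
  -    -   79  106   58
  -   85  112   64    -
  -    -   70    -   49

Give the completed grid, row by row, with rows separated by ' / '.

109 61 88 55 82 / 67 94 46 73 115 / 100 52 79 106 58 / 43 85 112 64 91 / 76 103 70 97 49

From column 3, 395 − (46 + 79 + 112 + 70) gives (1,3) = 88.
The remaining cell in column 5 is (4,5) = 395 − 304 = 91.
Using main diagonal: 94 + 79 + 64 + 49 + ? → (1,1) = 395 − 286 = 109.
From anti-diagonal, 395 − (82 + 73 + 79 + 85) gives (5,1) = 76.
Row 1 must total 395; the given cells sum to 340, so (1,4) = 55.
Row 4 must total 395; the given cells sum to 352, so (4,1) = 43.
Using column 1: 109 + 67 + 43 + 76 + ? → (3,1) = 395 − 295 = 100.
Column 4 must total 395; the given cells sum to 298, so (5,4) = 97.
Row 3 must total 395; the given cells sum to 343, so (3,2) = 52.
The remaining cell in row 5 is (5,2) = 395 − 292 = 103.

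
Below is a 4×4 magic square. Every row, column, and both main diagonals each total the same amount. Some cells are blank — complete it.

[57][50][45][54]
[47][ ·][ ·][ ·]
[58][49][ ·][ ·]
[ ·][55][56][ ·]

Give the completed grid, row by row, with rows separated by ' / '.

57 50 45 54 / 47 52 59 48 / 58 49 46 53 / 44 55 56 51

Row 1 is already complete: 57 + 50 + 45 + 54 = 206, so that is the magic constant.
The remaining cell in column 1 is (4,1) = 206 − 162 = 44.
Column 2 must total 206; the given cells sum to 154, so (2,2) = 52.
Anti-diagonal must total 206; the given cells sum to 147, so (2,3) = 59.
From row 2, 206 − (47 + 52 + 59) gives (2,4) = 48.
Row 4 needs 206; the known cells sum to 155, so (4,4) = 51.
From column 3, 206 − (45 + 59 + 56) gives (3,3) = 46.
Using column 4: 54 + 48 + 51 + ? → (3,4) = 206 − 153 = 53.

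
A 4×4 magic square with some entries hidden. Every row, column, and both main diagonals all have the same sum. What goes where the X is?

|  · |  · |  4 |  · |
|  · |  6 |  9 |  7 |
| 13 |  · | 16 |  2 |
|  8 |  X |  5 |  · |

10

Column 3 is complete and sums to 34; that is the magic constant.
Row 2: 6 + 9 + 7 + ? = 34, so (2,1) = 12.
Row 3: 13 + 16 + 2 + ? = 34, so (3,2) = 3.
Column 1 must total 34; the given cells sum to 33, so (1,1) = 1.
The remaining cell in main diagonal is (4,4) = 34 − 23 = 11.
Anti-diagonal needs 34; the known cells sum to 20, so (1,4) = 14.
Row 1 must total 34; the given cells sum to 19, so (1,2) = 15.
Row 4 needs 34; the known cells sum to 24, so (4,2) = 10.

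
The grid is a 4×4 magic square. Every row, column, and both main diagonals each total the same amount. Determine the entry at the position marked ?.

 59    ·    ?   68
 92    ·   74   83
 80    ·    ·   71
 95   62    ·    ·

101

Column 1 is complete and sums to 326; that is the magic constant.
Row 2 needs 326; the known cells sum to 249, so (2,2) = 77.
Column 4 needs 326; the known cells sum to 222, so (4,4) = 104.
From main diagonal, 326 − (59 + 77 + 104) gives (3,3) = 86.
Anti-diagonal needs 326; the known cells sum to 237, so (3,2) = 89.
Row 4 must total 326; the given cells sum to 261, so (4,3) = 65.
Column 2 must total 326; the given cells sum to 228, so (1,2) = 98.
From column 3, 326 − (74 + 86 + 65) gives (1,3) = 101.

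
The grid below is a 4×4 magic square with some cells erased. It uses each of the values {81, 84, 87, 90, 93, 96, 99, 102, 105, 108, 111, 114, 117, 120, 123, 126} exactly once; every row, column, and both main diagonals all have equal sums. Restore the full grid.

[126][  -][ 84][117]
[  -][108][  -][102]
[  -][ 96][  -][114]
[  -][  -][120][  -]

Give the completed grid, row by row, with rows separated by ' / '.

126 87 84 117 / 93 108 111 102 / 105 96 99 114 / 90 123 120 81

The 16 entries sum to 1656, so each line sums to 1656/4 = 414.
Row 1: 126 + 84 + 117 + ? = 414, so (1,2) = 87.
The remaining cell in column 2 is (4,2) = 414 − 291 = 123.
Column 4: 117 + 102 + 114 + ? = 414, so (4,4) = 81.
Using main diagonal: 126 + 108 + 81 + ? → (3,3) = 414 − 315 = 99.
Using row 3: 96 + 99 + 114 + ? → (3,1) = 414 − 309 = 105.
The remaining cell in row 4 is (4,1) = 414 − 324 = 90.
Using column 1: 126 + 105 + 90 + ? → (2,1) = 414 − 321 = 93.
Column 3: 84 + 99 + 120 + ? = 414, so (2,3) = 111.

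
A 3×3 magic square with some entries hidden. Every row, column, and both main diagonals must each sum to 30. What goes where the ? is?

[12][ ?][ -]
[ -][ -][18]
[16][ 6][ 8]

14

Column 1: 12 + 16 + ? = 30, so (2,1) = 2.
From column 3, 30 − (18 + 8) gives (1,3) = 4.
Using main diagonal: 12 + 8 + ? → (2,2) = 30 − 20 = 10.
From row 1, 30 − (12 + 4) gives (1,2) = 14.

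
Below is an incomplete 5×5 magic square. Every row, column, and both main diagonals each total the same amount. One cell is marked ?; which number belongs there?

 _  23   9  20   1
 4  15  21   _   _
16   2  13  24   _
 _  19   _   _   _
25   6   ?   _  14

17

Column 2 is complete and sums to 65; that is the magic constant.
Row 1 needs 65; the known cells sum to 53, so (1,1) = 12.
The remaining cell in row 3 is (3,5) = 65 − 55 = 10.
Using column 1: 12 + 4 + 16 + 25 + ? → (4,1) = 65 − 57 = 8.
Using main diagonal: 12 + 15 + 13 + 14 + ? → (4,4) = 65 − 54 = 11.
Using anti-diagonal: 1 + 13 + 19 + 25 + ? → (2,4) = 65 − 58 = 7.
Row 2: 4 + 15 + 21 + 7 + ? = 65, so (2,5) = 18.
The remaining cell in column 4 is (5,4) = 65 − 62 = 3.
Using column 5: 1 + 18 + 10 + 14 + ? → (4,5) = 65 − 43 = 22.
Row 4 must total 65; the given cells sum to 60, so (4,3) = 5.
Using row 5: 25 + 6 + 3 + 14 + ? → (5,3) = 65 − 48 = 17.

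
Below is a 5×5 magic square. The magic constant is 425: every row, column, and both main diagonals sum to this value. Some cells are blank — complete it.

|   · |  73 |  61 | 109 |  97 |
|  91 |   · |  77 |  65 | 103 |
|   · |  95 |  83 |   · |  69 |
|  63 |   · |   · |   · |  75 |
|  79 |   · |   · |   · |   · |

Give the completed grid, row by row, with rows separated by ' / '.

85 73 61 109 97 / 91 89 77 65 103 / 107 95 83 71 69 / 63 101 99 87 75 / 79 67 105 93 81

Using row 1: 73 + 61 + 109 + 97 + ? → (1,1) = 425 − 340 = 85.
Row 2 needs 425; the known cells sum to 336, so (2,2) = 89.
Column 1 needs 425; the known cells sum to 318, so (3,1) = 107.
Column 5 needs 425; the known cells sum to 344, so (5,5) = 81.
Using main diagonal: 85 + 89 + 83 + 81 + ? → (4,4) = 425 − 338 = 87.
Anti-diagonal: 97 + 65 + 83 + 79 + ? = 425, so (4,2) = 101.
From row 3, 425 − (107 + 95 + 83 + 69) gives (3,4) = 71.
Using row 4: 63 + 101 + 87 + 75 + ? → (4,3) = 425 − 326 = 99.
Column 2 needs 425; the known cells sum to 358, so (5,2) = 67.
Column 3 needs 425; the known cells sum to 320, so (5,3) = 105.
Column 4 must total 425; the given cells sum to 332, so (5,4) = 93.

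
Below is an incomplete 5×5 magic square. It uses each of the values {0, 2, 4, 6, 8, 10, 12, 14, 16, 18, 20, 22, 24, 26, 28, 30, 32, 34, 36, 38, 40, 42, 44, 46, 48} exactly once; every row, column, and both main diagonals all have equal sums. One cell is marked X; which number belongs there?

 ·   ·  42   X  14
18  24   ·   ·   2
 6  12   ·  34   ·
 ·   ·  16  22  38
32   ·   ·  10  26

8

The 25 entries sum to 600, so each line sums to 600/5 = 120.
Column 5: 14 + 2 + 38 + 26 + ? = 120, so (3,5) = 40.
Using row 3: 6 + 12 + 34 + 40 + ? → (3,3) = 120 − 92 = 28.
Main diagonal needs 120; the known cells sum to 100, so (1,1) = 20.
Column 1 must total 120; the given cells sum to 76, so (4,1) = 44.
From row 4, 120 − (44 + 16 + 22 + 38) gives (4,2) = 0.
Anti-diagonal: 14 + 28 + 0 + 32 + ? = 120, so (2,4) = 46.
Row 2 needs 120; the known cells sum to 90, so (2,3) = 30.
From column 3, 120 − (42 + 30 + 28 + 16) gives (5,3) = 4.
The remaining cell in column 4 is (1,4) = 120 − 112 = 8.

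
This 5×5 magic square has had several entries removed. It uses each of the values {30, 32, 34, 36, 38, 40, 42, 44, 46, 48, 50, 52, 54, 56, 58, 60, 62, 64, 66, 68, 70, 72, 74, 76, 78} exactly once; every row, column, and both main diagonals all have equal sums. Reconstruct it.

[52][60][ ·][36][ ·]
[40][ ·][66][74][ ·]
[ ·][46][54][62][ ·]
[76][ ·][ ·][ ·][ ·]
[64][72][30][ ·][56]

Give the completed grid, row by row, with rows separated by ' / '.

The 25 entries sum to 1350, so each line sums to 1350/5 = 270.
Row 5 must total 270; the given cells sum to 222, so (5,4) = 48.
Column 1: 52 + 40 + 76 + 64 + ? = 270, so (3,1) = 38.
Column 4: 36 + 74 + 62 + 48 + ? = 270, so (4,4) = 50.
Main diagonal needs 270; the known cells sum to 212, so (2,2) = 58.
Row 2 must total 270; the given cells sum to 238, so (2,5) = 32.
Row 3 needs 270; the known cells sum to 200, so (3,5) = 70.
Using column 2: 60 + 58 + 46 + 72 + ? → (4,2) = 270 − 236 = 34.
Anti-diagonal needs 270; the known cells sum to 226, so (1,5) = 44.
Using row 1: 52 + 60 + 36 + 44 + ? → (1,3) = 270 − 192 = 78.
The remaining cell in column 3 is (4,3) = 270 − 228 = 42.
Column 5 needs 270; the known cells sum to 202, so (4,5) = 68.

52 60 78 36 44 / 40 58 66 74 32 / 38 46 54 62 70 / 76 34 42 50 68 / 64 72 30 48 56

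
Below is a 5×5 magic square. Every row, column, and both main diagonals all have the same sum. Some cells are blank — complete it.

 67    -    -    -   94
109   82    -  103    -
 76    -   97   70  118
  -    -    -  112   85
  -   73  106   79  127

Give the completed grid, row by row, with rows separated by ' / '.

67 115 88 121 94 / 109 82 130 103 61 / 76 124 97 70 118 / 133 91 64 112 85 / 100 73 106 79 127

Main diagonal is already complete: 67 + 82 + 97 + 112 + 127 = 485, so that is the magic constant.
The remaining cell in row 3 is (3,2) = 485 − 361 = 124.
From row 5, 485 − (73 + 106 + 79 + 127) gives (5,1) = 100.
The remaining cell in column 1 is (4,1) = 485 − 352 = 133.
The remaining cell in column 4 is (1,4) = 485 − 364 = 121.
Using column 5: 94 + 118 + 85 + 127 + ? → (2,5) = 485 − 424 = 61.
From anti-diagonal, 485 − (94 + 103 + 97 + 100) gives (4,2) = 91.
The remaining cell in row 2 is (2,3) = 485 − 355 = 130.
Row 4 must total 485; the given cells sum to 421, so (4,3) = 64.
From column 2, 485 − (82 + 124 + 91 + 73) gives (1,2) = 115.
Using column 3: 130 + 97 + 64 + 106 + ? → (1,3) = 485 − 397 = 88.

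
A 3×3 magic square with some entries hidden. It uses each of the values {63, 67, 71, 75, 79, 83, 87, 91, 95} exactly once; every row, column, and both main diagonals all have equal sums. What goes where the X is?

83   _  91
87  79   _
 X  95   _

67

The 9 entries sum to 711, so each line sums to 711/3 = 237.
Using row 1: 83 + 91 + ? → (1,2) = 237 − 174 = 63.
From row 2, 237 − (87 + 79) gives (2,3) = 71.
The remaining cell in column 1 is (3,1) = 237 − 170 = 67.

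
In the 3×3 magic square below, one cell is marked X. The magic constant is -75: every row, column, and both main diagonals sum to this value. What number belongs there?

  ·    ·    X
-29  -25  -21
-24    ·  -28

-26

Row 3 must total -75; the given cells sum to -52, so (3,2) = -23.
The remaining cell in column 1 is (1,1) = -75 − (-53) = -22.
Column 2 needs -75; the known cells sum to -48, so (1,2) = -27.
Using column 3: -21 + (-28) + ? → (1,3) = -75 − (-49) = -26.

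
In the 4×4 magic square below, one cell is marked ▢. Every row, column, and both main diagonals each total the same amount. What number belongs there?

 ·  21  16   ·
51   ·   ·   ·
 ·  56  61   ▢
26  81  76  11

46

Row 4 is complete and sums to 194; that is the magic constant.
Column 2: 21 + 56 + 81 + ? = 194, so (2,2) = 36.
Column 3 must total 194; the given cells sum to 153, so (2,3) = 41.
Main diagonal needs 194; the known cells sum to 108, so (1,1) = 86.
Anti-diagonal needs 194; the known cells sum to 123, so (1,4) = 71.
Row 2: 51 + 36 + 41 + ? = 194, so (2,4) = 66.
Using column 1: 86 + 51 + 26 + ? → (3,1) = 194 − 163 = 31.
Column 4 needs 194; the known cells sum to 148, so (3,4) = 46.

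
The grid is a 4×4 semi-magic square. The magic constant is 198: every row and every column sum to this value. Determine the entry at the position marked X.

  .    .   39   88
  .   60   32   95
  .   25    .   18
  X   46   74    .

Row 2 needs 198; the known cells sum to 187, so (2,1) = 11.
Column 2: 60 + 25 + 46 + ? = 198, so (1,2) = 67.
Using column 3: 39 + 32 + 74 + ? → (3,3) = 198 − 145 = 53.
Column 4 must total 198; the given cells sum to 201, so (4,4) = -3.
Using row 1: 67 + 39 + 88 + ? → (1,1) = 198 − 194 = 4.
Row 3 must total 198; the given cells sum to 96, so (3,1) = 102.
Row 4 must total 198; the given cells sum to 117, so (4,1) = 81.

81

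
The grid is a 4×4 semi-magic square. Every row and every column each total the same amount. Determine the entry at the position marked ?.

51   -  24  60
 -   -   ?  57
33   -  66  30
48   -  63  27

21

Column 4 is complete and sums to 174; that is the magic constant.
The remaining cell in row 1 is (1,2) = 174 − 135 = 39.
Using row 3: 33 + 66 + 30 + ? → (3,2) = 174 − 129 = 45.
Row 4 must total 174; the given cells sum to 138, so (4,2) = 36.
Column 1 needs 174; the known cells sum to 132, so (2,1) = 42.
Column 2: 39 + 45 + 36 + ? = 174, so (2,2) = 54.
Column 3 needs 174; the known cells sum to 153, so (2,3) = 21.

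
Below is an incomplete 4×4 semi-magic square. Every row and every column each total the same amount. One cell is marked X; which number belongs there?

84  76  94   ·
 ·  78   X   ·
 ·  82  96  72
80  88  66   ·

68

Column 2 is complete and sums to 324; that is the magic constant.
From row 1, 324 − (84 + 76 + 94) gives (1,4) = 70.
From row 3, 324 − (82 + 96 + 72) gives (3,1) = 74.
Row 4 must total 324; the given cells sum to 234, so (4,4) = 90.
The remaining cell in column 1 is (2,1) = 324 − 238 = 86.
Column 3 needs 324; the known cells sum to 256, so (2,3) = 68.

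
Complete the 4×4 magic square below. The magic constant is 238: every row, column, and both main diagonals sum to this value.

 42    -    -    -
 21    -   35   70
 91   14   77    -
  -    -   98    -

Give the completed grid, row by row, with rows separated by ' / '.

42 63 28 105 / 21 112 35 70 / 91 14 77 56 / 84 49 98 7

Using row 2: 21 + 35 + 70 + ? → (2,2) = 238 − 126 = 112.
Using row 3: 91 + 14 + 77 + ? → (3,4) = 238 − 182 = 56.
The remaining cell in column 1 is (4,1) = 238 − 154 = 84.
Column 3 must total 238; the given cells sum to 210, so (1,3) = 28.
Using main diagonal: 42 + 112 + 77 + ? → (4,4) = 238 − 231 = 7.
The remaining cell in anti-diagonal is (1,4) = 238 − 133 = 105.
Row 1 must total 238; the given cells sum to 175, so (1,2) = 63.
From row 4, 238 − (84 + 98 + 7) gives (4,2) = 49.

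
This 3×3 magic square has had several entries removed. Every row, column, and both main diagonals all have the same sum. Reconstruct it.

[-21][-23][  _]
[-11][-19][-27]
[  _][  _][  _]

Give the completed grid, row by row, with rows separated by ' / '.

Row 2 is already complete: -11 + -19 + -27 = -57, so that is the magic constant.
The remaining cell in row 1 is (1,3) = -57 − (-44) = -13.
Column 1 must total -57; the given cells sum to -32, so (3,1) = -25.
Using column 2: -23 + (-19) + ? → (3,2) = -57 − (-42) = -15.
Column 3 must total -57; the given cells sum to -40, so (3,3) = -17.

-21 -23 -13 / -11 -19 -27 / -25 -15 -17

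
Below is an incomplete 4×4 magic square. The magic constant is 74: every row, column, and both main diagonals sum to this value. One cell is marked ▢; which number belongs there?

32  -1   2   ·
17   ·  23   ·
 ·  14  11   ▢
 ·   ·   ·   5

20

Row 1 needs 74; the known cells sum to 33, so (1,4) = 41.
Column 3: 2 + 23 + 11 + ? = 74, so (4,3) = 38.
Using main diagonal: 32 + 11 + 5 + ? → (2,2) = 74 − 48 = 26.
Anti-diagonal: 41 + 23 + 14 + ? = 74, so (4,1) = -4.
Row 2: 17 + 26 + 23 + ? = 74, so (2,4) = 8.
From row 4, 74 − (-4 + 38 + 5) gives (4,2) = 35.
Column 1: 32 + 17 + (-4) + ? = 74, so (3,1) = 29.
Column 4: 41 + 8 + 5 + ? = 74, so (3,4) = 20.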